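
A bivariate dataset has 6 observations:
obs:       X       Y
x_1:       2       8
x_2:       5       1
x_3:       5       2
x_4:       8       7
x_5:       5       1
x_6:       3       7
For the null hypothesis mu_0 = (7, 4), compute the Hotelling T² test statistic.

Step 1 — sample mean vector:
  mean(X) = (2 + 5 + 5 + 8 + 5 + 3) / 6 = 28/6 = 4.6667
  mean(Y) = (8 + 1 + 2 + 7 + 1 + 7) / 6 = 26/6 = 4.3333
  x̄ = (4.6667, 4.3333),  deviation x̄ - mu_0 = (4.6667, 4.3333) - (7, 4) = (-2.3333, 0.3333).

Step 2 — sample covariance matrix, S[i,j] = (1/(n-1)) · Σ_k (x_{k,i} - mean_i) · (x_{k,j} - mean_j), divisor n-1 = 5:
  S[X,X] = ((-2.6667)·(-2.6667) + (0.3333)·(0.3333) + (0.3333)·(0.3333) + (3.3333)·(3.3333) + (0.3333)·(0.3333) + (-1.6667)·(-1.6667)) / 5 = 21.3333/5 = 4.2667
  S[X,Y] = ((-2.6667)·(3.6667) + (0.3333)·(-3.3333) + (0.3333)·(-2.3333) + (3.3333)·(2.6667) + (0.3333)·(-3.3333) + (-1.6667)·(2.6667)) / 5 = -8.3333/5 = -1.6667
  S[Y,Y] = ((3.6667)·(3.6667) + (-3.3333)·(-3.3333) + (-2.3333)·(-2.3333) + (2.6667)·(2.6667) + (-3.3333)·(-3.3333) + (2.6667)·(2.6667)) / 5 = 55.3333/5 = 11.0667
  S = [[4.2667, -1.6667],
 [-1.6667, 11.0667]].

Step 3 — invert S. det(S) = 4.2667·11.0667 - (-1.6667)² = 44.44.
  S^{-1} = (1/det) · [[d, -b], [-b, a]] = [[0.249, 0.0375],
 [0.0375, 0.096]].

Step 4 — quadratic form (x̄ - mu_0)^T · S^{-1} · (x̄ - mu_0):
  S^{-1} · (x̄ - mu_0) = (-0.5686, -0.0555),
  (x̄ - mu_0)^T · [...] = (-2.3333)·(-0.5686) + (0.3333)·(-0.0555) = 1.3081.

Step 5 — scale by n: T² = 6 · 1.3081 = 7.8488.

T² ≈ 7.8488


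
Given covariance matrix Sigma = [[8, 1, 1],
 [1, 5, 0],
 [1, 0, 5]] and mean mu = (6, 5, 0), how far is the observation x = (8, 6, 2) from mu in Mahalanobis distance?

Step 1 — centre the observation: (x - mu) = (2, 1, 2).

Step 2 — invert Sigma (cofactor / det for 3×3, or solve directly):
  Sigma^{-1} = [[0.1316, -0.0263, -0.0263],
 [-0.0263, 0.2053, 0.0053],
 [-0.0263, 0.0053, 0.2053]].

Step 3 — form the quadratic (x - mu)^T · Sigma^{-1} · (x - mu):
  Sigma^{-1} · (x - mu) = (0.1842, 0.1632, 0.3632).
  (x - mu)^T · [Sigma^{-1} · (x - mu)] = (2)·(0.1842) + (1)·(0.1632) + (2)·(0.3632) = 1.2579.

Step 4 — take square root: d = √(1.2579) ≈ 1.1216.

d(x, mu) = √(1.2579) ≈ 1.1216


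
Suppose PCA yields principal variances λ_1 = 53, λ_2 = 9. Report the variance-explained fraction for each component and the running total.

Step 1 — total variance = trace(Sigma) = Σ λ_i = 53 + 9 = 62.

Step 2 — fraction explained by component i = λ_i / Σ λ:
  PC1: 53/62 = 0.8548
  PC2: 9/62 = 0.1452

Step 3 — cumulative fraction after k components = (λ_1 + ... + λ_k) / Σ λ:
  k = 1: 53/62 = 0.8548
  k = 2: (53 + 9)/62 = 62/62 = 1

Summary (fraction, with percent):

explained: PC1 0.8548 (85.48%), PC2 0.1452 (14.52%);  cumulative: 0.8548, 1


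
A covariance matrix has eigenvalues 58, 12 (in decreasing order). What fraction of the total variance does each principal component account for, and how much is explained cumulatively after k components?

Step 1 — total variance = trace(Sigma) = Σ λ_i = 58 + 12 = 70.

Step 2 — fraction explained by component i = λ_i / Σ λ:
  PC1: 58/70 = 0.8286
  PC2: 12/70 = 0.1714

Step 3 — cumulative fraction after k components = (λ_1 + ... + λ_k) / Σ λ:
  k = 1: 58/70 = 0.8286
  k = 2: (58 + 12)/70 = 70/70 = 1

Summary (fraction, with percent):

explained: PC1 0.8286 (82.86%), PC2 0.1714 (17.14%);  cumulative: 0.8286, 1


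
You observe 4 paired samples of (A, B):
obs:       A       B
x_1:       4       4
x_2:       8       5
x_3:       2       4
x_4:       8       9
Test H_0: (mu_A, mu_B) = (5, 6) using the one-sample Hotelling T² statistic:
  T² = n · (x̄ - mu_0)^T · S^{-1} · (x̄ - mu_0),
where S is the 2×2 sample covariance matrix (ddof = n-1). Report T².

Step 1 — sample mean vector:
  mean(A) = (4 + 8 + 2 + 8) / 4 = 22/4 = 5.5
  mean(B) = (4 + 5 + 4 + 9) / 4 = 22/4 = 5.5
  x̄ = (5.5, 5.5),  deviation x̄ - mu_0 = (5.5, 5.5) - (5, 6) = (0.5, -0.5).

Step 2 — sample covariance matrix, S[i,j] = (1/(n-1)) · Σ_k (x_{k,i} - mean_i) · (x_{k,j} - mean_j), divisor n-1 = 3:
  S[A,A] = ((-1.5)·(-1.5) + (2.5)·(2.5) + (-3.5)·(-3.5) + (2.5)·(2.5)) / 3 = 27/3 = 9
  S[A,B] = ((-1.5)·(-1.5) + (2.5)·(-0.5) + (-3.5)·(-1.5) + (2.5)·(3.5)) / 3 = 15/3 = 5
  S[B,B] = ((-1.5)·(-1.5) + (-0.5)·(-0.5) + (-1.5)·(-1.5) + (3.5)·(3.5)) / 3 = 17/3 = 5.6667
  S = [[9, 5],
 [5, 5.6667]].

Step 3 — invert S. det(S) = 9·5.6667 - (5)² = 26.
  S^{-1} = (1/det) · [[d, -b], [-b, a]] = [[0.2179, -0.1923],
 [-0.1923, 0.3462]].

Step 4 — quadratic form (x̄ - mu_0)^T · S^{-1} · (x̄ - mu_0):
  S^{-1} · (x̄ - mu_0) = (0.2051, -0.2692),
  (x̄ - mu_0)^T · [...] = (0.5)·(0.2051) + (-0.5)·(-0.2692) = 0.2372.

Step 5 — scale by n: T² = 4 · 0.2372 = 0.9487.

T² ≈ 0.9487


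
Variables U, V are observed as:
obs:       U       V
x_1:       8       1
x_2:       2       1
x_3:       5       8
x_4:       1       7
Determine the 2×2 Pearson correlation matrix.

Step 1 — column means:
  mean(U) = (8 + 2 + 5 + 1) / 4 = 16/4 = 4
  mean(V) = (1 + 1 + 8 + 7) / 4 = 17/4 = 4.25

Step 2 — sample variances and covariances s[i,j] = (1/(n-1)) · Σ_k (x_{k,i} - mean_i) · (x_{k,j} - mean_j), with n-1 = 3:
  s[U,U] = ((4)·(4) + (-2)·(-2) + (1)·(1) + (-3)·(-3)) / 3 = 30/3 = 10
  s[U,V] = ((4)·(-3.25) + (-2)·(-3.25) + (1)·(3.75) + (-3)·(2.75)) / 3 = -11/3 = -3.6667
  s[V,V] = ((-3.25)·(-3.25) + (-3.25)·(-3.25) + (3.75)·(3.75) + (2.75)·(2.75)) / 3 = 42.75/3 = 14.25
  Sample standard deviations s_i = √(s[i,i]):
  s(U) = √(10) = 3.1623
  s(V) = √(14.25) = 3.7749

Step 3 — r_{ij} = s_{ij} / (s_i · s_j):
  r[U,U] = 1 (diagonal).
  r[U,V] = -3.6667 / (3.1623 · 3.7749) = -3.6667 / 11.9373 = -0.3072
  r[V,V] = 1 (diagonal).

R is symmetric with unit diagonal. Assembling:

R = [[1, -0.3072],
 [-0.3072, 1]]


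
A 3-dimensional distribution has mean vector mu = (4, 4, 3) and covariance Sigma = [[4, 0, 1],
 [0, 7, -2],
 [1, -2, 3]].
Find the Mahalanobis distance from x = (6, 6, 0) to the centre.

Step 1 — centre the observation: (x - mu) = (2, 2, -3).

Step 2 — invert Sigma (cofactor / det for 3×3, or solve directly):
  Sigma^{-1} = [[0.2787, -0.0328, -0.1148],
 [-0.0328, 0.1803, 0.1311],
 [-0.1148, 0.1311, 0.459]].

Step 3 — form the quadratic (x - mu)^T · Sigma^{-1} · (x - mu):
  Sigma^{-1} · (x - mu) = (0.8361, -0.0984, -1.3443).
  (x - mu)^T · [Sigma^{-1} · (x - mu)] = (2)·(0.8361) + (2)·(-0.0984) + (-3)·(-1.3443) = 5.5082.

Step 4 — take square root: d = √(5.5082) ≈ 2.347.

d(x, mu) = √(5.5082) ≈ 2.347


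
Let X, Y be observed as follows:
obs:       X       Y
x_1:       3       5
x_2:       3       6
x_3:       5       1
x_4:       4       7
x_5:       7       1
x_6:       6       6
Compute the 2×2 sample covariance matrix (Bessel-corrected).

Step 1 — column means:
  mean(X) = (3 + 3 + 5 + 4 + 7 + 6) / 6 = 28/6 = 4.6667
  mean(Y) = (5 + 6 + 1 + 7 + 1 + 6) / 6 = 26/6 = 4.3333

Step 2 — sample covariance S[i,j] = (1/(n-1)) · Σ_k (x_{k,i} - mean_i) · (x_{k,j} - mean_j), with n-1 = 5.
  S[X,X] = ((-1.6667)·(-1.6667) + (-1.6667)·(-1.6667) + (0.3333)·(0.3333) + (-0.6667)·(-0.6667) + (2.3333)·(2.3333) + (1.3333)·(1.3333)) / 5 = 13.3333/5 = 2.6667
  S[X,Y] = ((-1.6667)·(0.6667) + (-1.6667)·(1.6667) + (0.3333)·(-3.3333) + (-0.6667)·(2.6667) + (2.3333)·(-3.3333) + (1.3333)·(1.6667)) / 5 = -12.3333/5 = -2.4667
  S[Y,Y] = ((0.6667)·(0.6667) + (1.6667)·(1.6667) + (-3.3333)·(-3.3333) + (2.6667)·(2.6667) + (-3.3333)·(-3.3333) + (1.6667)·(1.6667)) / 5 = 35.3333/5 = 7.0667

S is symmetric (S[j,i] = S[i,j]). Assembling:

S = [[2.6667, -2.4667],
 [-2.4667, 7.0667]]


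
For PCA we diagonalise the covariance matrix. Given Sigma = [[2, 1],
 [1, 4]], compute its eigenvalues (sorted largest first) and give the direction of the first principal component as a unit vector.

Step 1 — characteristic polynomial of 2×2 Sigma:
  det(Sigma - λI) = λ² - trace · λ + det = 0.
  trace = 2 + 4 = 6, det = 2·4 - (1)² = 7.
Step 2 — discriminant:
  Δ = trace² - 4·det = 36 - 28 = 8.
Step 3 — eigenvalues:
  λ = (trace ± √Δ)/2 = (6 ± 2.8284)/2,
  λ_1 = 4.4142,  λ_2 = 1.5858.

Step 4 — unit eigenvector for λ_1: solve (Sigma - λ_1 I)v = 0. First row:
  (2 - 4.4142)·v_x + (1)·v_y = 0, i.e. (-2.4142)·v_x + (1)·v_y = 0,
  so v ∝ (b, λ_1 - a) = (1, 2.4142) = u.
  ||u|| = √((1)² + (2.4142)²) = √(6.8284) ≈ 2.6131,
  v_1 = u/||u|| ≈ (0.3827, 0.9239) (||v_1|| = 1).

λ_1 = 4.4142,  λ_2 = 1.5858;  v_1 ≈ (0.3827, 0.9239)


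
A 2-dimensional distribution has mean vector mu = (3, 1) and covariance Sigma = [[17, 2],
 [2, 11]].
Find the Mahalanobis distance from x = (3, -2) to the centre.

Step 1 — centre the observation: (x - mu) = (0, -3).

Step 2 — invert Sigma. det(Sigma) = 17·11 - (2)² = 183.
  Sigma^{-1} = (1/det) · [[d, -b], [-b, a]] = [[0.0601, -0.0109],
 [-0.0109, 0.0929]].

Step 3 — form the quadratic (x - mu)^T · Sigma^{-1} · (x - mu):
  Sigma^{-1} · (x - mu) = (0.0328, -0.2787).
  (x - mu)^T · [Sigma^{-1} · (x - mu)] = (0)·(0.0328) + (-3)·(-0.2787) = 0.8361.

Step 4 — take square root: d = √(0.8361) ≈ 0.9144.

d(x, mu) = √(0.8361) ≈ 0.9144


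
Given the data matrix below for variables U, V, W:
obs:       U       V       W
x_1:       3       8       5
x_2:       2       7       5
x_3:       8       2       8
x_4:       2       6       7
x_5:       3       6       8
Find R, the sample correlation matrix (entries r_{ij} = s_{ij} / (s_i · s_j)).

Step 1 — column means:
  mean(U) = (3 + 2 + 8 + 2 + 3) / 5 = 18/5 = 3.6
  mean(V) = (8 + 7 + 2 + 6 + 6) / 5 = 29/5 = 5.8
  mean(W) = (5 + 5 + 8 + 7 + 8) / 5 = 33/5 = 6.6

Step 2 — sample variances and covariances s[i,j] = (1/(n-1)) · Σ_k (x_{k,i} - mean_i) · (x_{k,j} - mean_j), with n-1 = 4:
  s[U,U] = ((-0.6)·(-0.6) + (-1.6)·(-1.6) + (4.4)·(4.4) + (-1.6)·(-1.6) + (-0.6)·(-0.6)) / 4 = 25.2/4 = 6.3
  s[U,V] = ((-0.6)·(2.2) + (-1.6)·(1.2) + (4.4)·(-3.8) + (-1.6)·(0.2) + (-0.6)·(0.2)) / 4 = -20.4/4 = -5.1
  s[U,W] = ((-0.6)·(-1.6) + (-1.6)·(-1.6) + (4.4)·(1.4) + (-1.6)·(0.4) + (-0.6)·(1.4)) / 4 = 8.2/4 = 2.05
  s[V,V] = ((2.2)·(2.2) + (1.2)·(1.2) + (-3.8)·(-3.8) + (0.2)·(0.2) + (0.2)·(0.2)) / 4 = 20.8/4 = 5.2
  s[V,W] = ((2.2)·(-1.6) + (1.2)·(-1.6) + (-3.8)·(1.4) + (0.2)·(0.4) + (0.2)·(1.4)) / 4 = -10.4/4 = -2.6
  s[W,W] = ((-1.6)·(-1.6) + (-1.6)·(-1.6) + (1.4)·(1.4) + (0.4)·(0.4) + (1.4)·(1.4)) / 4 = 9.2/4 = 2.3
  Sample standard deviations s_i = √(s[i,i]):
  s(U) = √(6.3) = 2.51
  s(V) = √(5.2) = 2.2804
  s(W) = √(2.3) = 1.5166

Step 3 — r_{ij} = s_{ij} / (s_i · s_j):
  r[U,U] = 1 (diagonal).
  r[U,V] = -5.1 / (2.51 · 2.2804) = -5.1 / 5.7236 = -0.891
  r[U,W] = 2.05 / (2.51 · 1.5166) = 2.05 / 3.8066 = 0.5385
  r[V,V] = 1 (diagonal).
  r[V,W] = -2.6 / (2.2804 · 1.5166) = -2.6 / 3.4583 = -0.7518
  r[W,W] = 1 (diagonal).

R is symmetric with unit diagonal. Assembling:

R = [[1, -0.891, 0.5385],
 [-0.891, 1, -0.7518],
 [0.5385, -0.7518, 1]]


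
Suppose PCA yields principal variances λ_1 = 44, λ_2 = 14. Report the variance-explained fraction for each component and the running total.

Step 1 — total variance = trace(Sigma) = Σ λ_i = 44 + 14 = 58.

Step 2 — fraction explained by component i = λ_i / Σ λ:
  PC1: 44/58 = 0.7586
  PC2: 14/58 = 0.2414

Step 3 — cumulative fraction after k components = (λ_1 + ... + λ_k) / Σ λ:
  k = 1: 44/58 = 0.7586
  k = 2: (44 + 14)/58 = 58/58 = 1

Summary (fraction, with percent):

explained: PC1 0.7586 (75.86%), PC2 0.2414 (24.14%);  cumulative: 0.7586, 1


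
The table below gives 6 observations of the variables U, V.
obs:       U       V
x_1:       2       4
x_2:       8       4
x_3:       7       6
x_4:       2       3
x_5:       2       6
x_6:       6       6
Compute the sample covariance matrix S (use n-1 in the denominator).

Step 1 — column means:
  mean(U) = (2 + 8 + 7 + 2 + 2 + 6) / 6 = 27/6 = 4.5
  mean(V) = (4 + 4 + 6 + 3 + 6 + 6) / 6 = 29/6 = 4.8333

Step 2 — sample covariance S[i,j] = (1/(n-1)) · Σ_k (x_{k,i} - mean_i) · (x_{k,j} - mean_j), with n-1 = 5.
  S[U,U] = ((-2.5)·(-2.5) + (3.5)·(3.5) + (2.5)·(2.5) + (-2.5)·(-2.5) + (-2.5)·(-2.5) + (1.5)·(1.5)) / 5 = 39.5/5 = 7.9
  S[U,V] = ((-2.5)·(-0.8333) + (3.5)·(-0.8333) + (2.5)·(1.1667) + (-2.5)·(-1.8333) + (-2.5)·(1.1667) + (1.5)·(1.1667)) / 5 = 5.5/5 = 1.1
  S[V,V] = ((-0.8333)·(-0.8333) + (-0.8333)·(-0.8333) + (1.1667)·(1.1667) + (-1.8333)·(-1.8333) + (1.1667)·(1.1667) + (1.1667)·(1.1667)) / 5 = 8.8333/5 = 1.7667

S is symmetric (S[j,i] = S[i,j]). Assembling:

S = [[7.9, 1.1],
 [1.1, 1.7667]]


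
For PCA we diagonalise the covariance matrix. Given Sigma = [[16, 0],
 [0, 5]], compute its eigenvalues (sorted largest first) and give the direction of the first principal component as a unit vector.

Step 1 — characteristic polynomial of 2×2 Sigma:
  det(Sigma - λI) = λ² - trace · λ + det = 0.
  trace = 16 + 5 = 21, det = 16·5 - (0)² = 80.
Step 2 — discriminant:
  Δ = trace² - 4·det = 441 - 320 = 121.
Step 3 — eigenvalues:
  λ = (trace ± √Δ)/2 = (21 ± 11)/2,
  λ_1 = 16,  λ_2 = 5.

Step 4 — unit eigenvector for λ_1: Sigma is diagonal, so its eigenvectors are the coordinate axes. λ_1 = 16 is the diagonal entry on the first coordinate axis, hence
  v_1 = (1, 0) (||v_1|| = 1).

λ_1 = 16,  λ_2 = 5;  v_1 ≈ (1, 0)


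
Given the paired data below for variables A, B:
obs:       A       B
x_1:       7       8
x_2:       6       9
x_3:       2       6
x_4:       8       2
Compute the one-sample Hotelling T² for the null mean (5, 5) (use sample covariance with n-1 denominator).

Step 1 — sample mean vector:
  mean(A) = (7 + 6 + 2 + 8) / 4 = 23/4 = 5.75
  mean(B) = (8 + 9 + 6 + 2) / 4 = 25/4 = 6.25
  x̄ = (5.75, 6.25),  deviation x̄ - mu_0 = (5.75, 6.25) - (5, 5) = (0.75, 1.25).

Step 2 — sample covariance matrix, S[i,j] = (1/(n-1)) · Σ_k (x_{k,i} - mean_i) · (x_{k,j} - mean_j), divisor n-1 = 3:
  S[A,A] = ((1.25)·(1.25) + (0.25)·(0.25) + (-3.75)·(-3.75) + (2.25)·(2.25)) / 3 = 20.75/3 = 6.9167
  S[A,B] = ((1.25)·(1.75) + (0.25)·(2.75) + (-3.75)·(-0.25) + (2.25)·(-4.25)) / 3 = -5.75/3 = -1.9167
  S[B,B] = ((1.75)·(1.75) + (2.75)·(2.75) + (-0.25)·(-0.25) + (-4.25)·(-4.25)) / 3 = 28.75/3 = 9.5833
  S = [[6.9167, -1.9167],
 [-1.9167, 9.5833]].

Step 3 — invert S. det(S) = 6.9167·9.5833 - (-1.9167)² = 62.6111.
  S^{-1} = (1/det) · [[d, -b], [-b, a]] = [[0.1531, 0.0306],
 [0.0306, 0.1105]].

Step 4 — quadratic form (x̄ - mu_0)^T · S^{-1} · (x̄ - mu_0):
  S^{-1} · (x̄ - mu_0) = (0.1531, 0.161),
  (x̄ - mu_0)^T · [...] = (0.75)·(0.1531) + (1.25)·(0.161) = 0.3161.

Step 5 — scale by n: T² = 4 · 0.3161 = 1.2644.

T² ≈ 1.2644


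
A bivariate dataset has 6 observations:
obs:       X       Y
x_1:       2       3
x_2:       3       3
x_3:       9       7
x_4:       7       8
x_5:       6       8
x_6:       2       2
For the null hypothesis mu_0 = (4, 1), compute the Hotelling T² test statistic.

Step 1 — sample mean vector:
  mean(X) = (2 + 3 + 9 + 7 + 6 + 2) / 6 = 29/6 = 4.8333
  mean(Y) = (3 + 3 + 7 + 8 + 8 + 2) / 6 = 31/6 = 5.1667
  x̄ = (4.8333, 5.1667),  deviation x̄ - mu_0 = (4.8333, 5.1667) - (4, 1) = (0.8333, 4.1667).

Step 2 — sample covariance matrix, S[i,j] = (1/(n-1)) · Σ_k (x_{k,i} - mean_i) · (x_{k,j} - mean_j), divisor n-1 = 5:
  S[X,X] = ((-2.8333)·(-2.8333) + (-1.8333)·(-1.8333) + (4.1667)·(4.1667) + (2.1667)·(2.1667) + (1.1667)·(1.1667) + (-2.8333)·(-2.8333)) / 5 = 42.8333/5 = 8.5667
  S[X,Y] = ((-2.8333)·(-2.1667) + (-1.8333)·(-2.1667) + (4.1667)·(1.8333) + (2.1667)·(2.8333) + (1.1667)·(2.8333) + (-2.8333)·(-3.1667)) / 5 = 36.1667/5 = 7.2333
  S[Y,Y] = ((-2.1667)·(-2.1667) + (-2.1667)·(-2.1667) + (1.8333)·(1.8333) + (2.8333)·(2.8333) + (2.8333)·(2.8333) + (-3.1667)·(-3.1667)) / 5 = 38.8333/5 = 7.7667
  S = [[8.5667, 7.2333],
 [7.2333, 7.7667]].

Step 3 — invert S. det(S) = 8.5667·7.7667 - (7.2333)² = 14.2133.
  S^{-1} = (1/det) · [[d, -b], [-b, a]] = [[0.5464, -0.5089],
 [-0.5089, 0.6027]].

Step 4 — quadratic form (x̄ - mu_0)^T · S^{-1} · (x̄ - mu_0):
  S^{-1} · (x̄ - mu_0) = (-1.6651, 2.0872),
  (x̄ - mu_0)^T · [...] = (0.8333)·(-1.6651) + (4.1667)·(2.0872) = 7.3093.

Step 5 — scale by n: T² = 6 · 7.3093 = 43.8555.

T² ≈ 43.8555


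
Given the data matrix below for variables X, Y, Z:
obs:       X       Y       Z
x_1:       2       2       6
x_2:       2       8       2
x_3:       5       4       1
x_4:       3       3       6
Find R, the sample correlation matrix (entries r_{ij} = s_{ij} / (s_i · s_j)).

Step 1 — column means:
  mean(X) = (2 + 2 + 5 + 3) / 4 = 12/4 = 3
  mean(Y) = (2 + 8 + 4 + 3) / 4 = 17/4 = 4.25
  mean(Z) = (6 + 2 + 1 + 6) / 4 = 15/4 = 3.75

Step 2 — sample variances and covariances s[i,j] = (1/(n-1)) · Σ_k (x_{k,i} - mean_i) · (x_{k,j} - mean_j), with n-1 = 3:
  s[X,X] = ((-1)·(-1) + (-1)·(-1) + (2)·(2) + (0)·(0)) / 3 = 6/3 = 2
  s[X,Y] = ((-1)·(-2.25) + (-1)·(3.75) + (2)·(-0.25) + (0)·(-1.25)) / 3 = -2/3 = -0.6667
  s[X,Z] = ((-1)·(2.25) + (-1)·(-1.75) + (2)·(-2.75) + (0)·(2.25)) / 3 = -6/3 = -2
  s[Y,Y] = ((-2.25)·(-2.25) + (3.75)·(3.75) + (-0.25)·(-0.25) + (-1.25)·(-1.25)) / 3 = 20.75/3 = 6.9167
  s[Y,Z] = ((-2.25)·(2.25) + (3.75)·(-1.75) + (-0.25)·(-2.75) + (-1.25)·(2.25)) / 3 = -13.75/3 = -4.5833
  s[Z,Z] = ((2.25)·(2.25) + (-1.75)·(-1.75) + (-2.75)·(-2.75) + (2.25)·(2.25)) / 3 = 20.75/3 = 6.9167
  Sample standard deviations s_i = √(s[i,i]):
  s(X) = √(2) = 1.4142
  s(Y) = √(6.9167) = 2.63
  s(Z) = √(6.9167) = 2.63

Step 3 — r_{ij} = s_{ij} / (s_i · s_j):
  r[X,X] = 1 (diagonal).
  r[X,Y] = -0.6667 / (1.4142 · 2.63) = -0.6667 / 3.7193 = -0.1792
  r[X,Z] = -2 / (1.4142 · 2.63) = -2 / 3.7193 = -0.5377
  r[Y,Y] = 1 (diagonal).
  r[Y,Z] = -4.5833 / (2.63 · 2.63) = -4.5833 / 6.9167 = -0.6627
  r[Z,Z] = 1 (diagonal).

R is symmetric with unit diagonal. Assembling:

R = [[1, -0.1792, -0.5377],
 [-0.1792, 1, -0.6627],
 [-0.5377, -0.6627, 1]]


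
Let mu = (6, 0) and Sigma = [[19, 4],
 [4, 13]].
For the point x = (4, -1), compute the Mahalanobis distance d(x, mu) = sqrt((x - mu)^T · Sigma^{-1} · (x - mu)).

Step 1 — centre the observation: (x - mu) = (-2, -1).

Step 2 — invert Sigma. det(Sigma) = 19·13 - (4)² = 231.
  Sigma^{-1} = (1/det) · [[d, -b], [-b, a]] = [[0.0563, -0.0173],
 [-0.0173, 0.0823]].

Step 3 — form the quadratic (x - mu)^T · Sigma^{-1} · (x - mu):
  Sigma^{-1} · (x - mu) = (-0.0952, -0.0476).
  (x - mu)^T · [Sigma^{-1} · (x - mu)] = (-2)·(-0.0952) + (-1)·(-0.0476) = 0.2381.

Step 4 — take square root: d = √(0.2381) ≈ 0.488.

d(x, mu) = √(0.2381) ≈ 0.488


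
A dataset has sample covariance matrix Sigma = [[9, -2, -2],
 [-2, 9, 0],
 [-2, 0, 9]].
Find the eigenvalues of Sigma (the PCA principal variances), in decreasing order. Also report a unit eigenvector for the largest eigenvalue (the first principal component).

Step 1 — characteristic polynomial p(λ) = det(λI - Sigma) = λ³ - tr·λ² + c_1·λ - det, where tr = trace, c_1 = sum of the principal 2×2 minors, det = det(Sigma):
  tr = 9 + 9 + 9 = 27,
  c_1 = (9·9 - (-2)²) + (9·9 - (-2)²) + (9·9 - (0)²) = 77 + 77 + 81 = 235,
  det = 9·(9·9 - (0)²) - (-2)·((-2)·9 - (0)·(-2)) + (-2)·((-2)·(0) - 9·(-2)) = 9·(81) - (-2)·(-18) + (-2)·(18) = 657.
  So p(λ) = λ³ - 27λ² + 235λ - 657.
Step 2 — look for an integer root (rational root theorem: any rational root is an integer divisor of 657). Testing λ = 9:
  p(9) = 729 - 2187 + 2115 - 657 = 0  ✓
  Dividing out (λ - 9): p(λ) = (λ - 9)(λ² - 18λ + 73).
Step 3 — remaining eigenvalues from the quadratic λ² - 18λ + 73 = 0:
  Δ = 18² - 4·73 = 324 - 292 = 32,  λ = (18 ± √32)/2 = (18 ± 5.6569)/2 ≈ 11.8284 or 6.1716.
  Sorted: λ_1 = 11.8284,  λ_2 = 9,  λ_3 = 6.1716  (check: sum = 27 = tr ✓).

Step 4 — unit eigenvector for λ_1 ≈ 11.8284: v spans the null space of (Sigma - λ_1 I), whose rows are
  r_1 = (-2.8284, -2, -2),  r_2 = (-2, -2.8284, 0),  r_3 = (-2, 0, -2.8284).
  v is orthogonal to every row, so take v ∝ r_1 × r_2 = ((-2)·(0) - (-2)·(-2.8284), (-2)·(-2) - (-2.8284)·(0), (-2.8284)·(-2.8284) - (-2)·(-2)) ≈ (-5.6569, 4, 4).
  Rescale (multiply by -1 so the first nonzero entry is positive): u = (5.6569, -4, -4).
  ||u|| = √((5.6569)² + (-4)² + (-4)²) = √(64) ≈ 8,  v_1 = u/||u|| ≈ (0.7071, -0.5, -0.5) (||v_1|| = 1).

λ_1 = 11.8284,  λ_2 = 9,  λ_3 = 6.1716;  v_1 ≈ (0.7071, -0.5, -0.5)


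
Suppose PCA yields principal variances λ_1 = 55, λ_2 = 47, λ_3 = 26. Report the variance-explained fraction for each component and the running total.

Step 1 — total variance = trace(Sigma) = Σ λ_i = 55 + 47 + 26 = 128.

Step 2 — fraction explained by component i = λ_i / Σ λ:
  PC1: 55/128 = 0.4297
  PC2: 47/128 = 0.3672
  PC3: 26/128 = 0.2031

Step 3 — cumulative fraction after k components = (λ_1 + ... + λ_k) / Σ λ:
  k = 1: 55/128 = 0.4297
  k = 2: (55 + 47)/128 = 102/128 = 0.7969
  k = 3: (55 + 47 + 26)/128 = 128/128 = 1

Summary (fraction, with percent):

explained: PC1 0.4297 (42.97%), PC2 0.3672 (36.72%), PC3 0.2031 (20.31%);  cumulative: 0.4297, 0.7969, 1


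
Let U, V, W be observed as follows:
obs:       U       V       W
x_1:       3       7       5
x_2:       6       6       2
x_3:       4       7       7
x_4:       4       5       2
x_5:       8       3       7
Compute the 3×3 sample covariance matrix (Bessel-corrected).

Step 1 — column means:
  mean(U) = (3 + 6 + 4 + 4 + 8) / 5 = 25/5 = 5
  mean(V) = (7 + 6 + 7 + 5 + 3) / 5 = 28/5 = 5.6
  mean(W) = (5 + 2 + 7 + 2 + 7) / 5 = 23/5 = 4.6

Step 2 — sample covariance S[i,j] = (1/(n-1)) · Σ_k (x_{k,i} - mean_i) · (x_{k,j} - mean_j), with n-1 = 4.
  S[U,U] = ((-2)·(-2) + (1)·(1) + (-1)·(-1) + (-1)·(-1) + (3)·(3)) / 4 = 16/4 = 4
  S[U,V] = ((-2)·(1.4) + (1)·(0.4) + (-1)·(1.4) + (-1)·(-0.6) + (3)·(-2.6)) / 4 = -11/4 = -2.75
  S[U,W] = ((-2)·(0.4) + (1)·(-2.6) + (-1)·(2.4) + (-1)·(-2.6) + (3)·(2.4)) / 4 = 4/4 = 1
  S[V,V] = ((1.4)·(1.4) + (0.4)·(0.4) + (1.4)·(1.4) + (-0.6)·(-0.6) + (-2.6)·(-2.6)) / 4 = 11.2/4 = 2.8
  S[V,W] = ((1.4)·(0.4) + (0.4)·(-2.6) + (1.4)·(2.4) + (-0.6)·(-2.6) + (-2.6)·(2.4)) / 4 = -1.8/4 = -0.45
  S[W,W] = ((0.4)·(0.4) + (-2.6)·(-2.6) + (2.4)·(2.4) + (-2.6)·(-2.6) + (2.4)·(2.4)) / 4 = 25.2/4 = 6.3

S is symmetric (S[j,i] = S[i,j]). Assembling:

S = [[4, -2.75, 1],
 [-2.75, 2.8, -0.45],
 [1, -0.45, 6.3]]


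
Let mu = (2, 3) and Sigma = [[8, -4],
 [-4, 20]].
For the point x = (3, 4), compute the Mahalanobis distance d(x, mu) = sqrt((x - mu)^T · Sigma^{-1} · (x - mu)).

Step 1 — centre the observation: (x - mu) = (1, 1).

Step 2 — invert Sigma. det(Sigma) = 8·20 - (-4)² = 144.
  Sigma^{-1} = (1/det) · [[d, -b], [-b, a]] = [[0.1389, 0.0278],
 [0.0278, 0.0556]].

Step 3 — form the quadratic (x - mu)^T · Sigma^{-1} · (x - mu):
  Sigma^{-1} · (x - mu) = (0.1667, 0.0833).
  (x - mu)^T · [Sigma^{-1} · (x - mu)] = (1)·(0.1667) + (1)·(0.0833) = 0.25.

Step 4 — take square root: d = √(0.25) ≈ 0.5.

d(x, mu) = √(0.25) ≈ 0.5


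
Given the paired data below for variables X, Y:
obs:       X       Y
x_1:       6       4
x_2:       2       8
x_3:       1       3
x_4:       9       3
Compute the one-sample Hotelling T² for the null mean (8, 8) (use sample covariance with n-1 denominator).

Step 1 — sample mean vector:
  mean(X) = (6 + 2 + 1 + 9) / 4 = 18/4 = 4.5
  mean(Y) = (4 + 8 + 3 + 3) / 4 = 18/4 = 4.5
  x̄ = (4.5, 4.5),  deviation x̄ - mu_0 = (4.5, 4.5) - (8, 8) = (-3.5, -3.5).

Step 2 — sample covariance matrix, S[i,j] = (1/(n-1)) · Σ_k (x_{k,i} - mean_i) · (x_{k,j} - mean_j), divisor n-1 = 3:
  S[X,X] = ((1.5)·(1.5) + (-2.5)·(-2.5) + (-3.5)·(-3.5) + (4.5)·(4.5)) / 3 = 41/3 = 13.6667
  S[X,Y] = ((1.5)·(-0.5) + (-2.5)·(3.5) + (-3.5)·(-1.5) + (4.5)·(-1.5)) / 3 = -11/3 = -3.6667
  S[Y,Y] = ((-0.5)·(-0.5) + (3.5)·(3.5) + (-1.5)·(-1.5) + (-1.5)·(-1.5)) / 3 = 17/3 = 5.6667
  S = [[13.6667, -3.6667],
 [-3.6667, 5.6667]].

Step 3 — invert S. det(S) = 13.6667·5.6667 - (-3.6667)² = 64.
  S^{-1} = (1/det) · [[d, -b], [-b, a]] = [[0.0885, 0.0573],
 [0.0573, 0.2135]].

Step 4 — quadratic form (x̄ - mu_0)^T · S^{-1} · (x̄ - mu_0):
  S^{-1} · (x̄ - mu_0) = (-0.5104, -0.9479),
  (x̄ - mu_0)^T · [...] = (-3.5)·(-0.5104) + (-3.5)·(-0.9479) = 5.1042.

Step 5 — scale by n: T² = 4 · 5.1042 = 20.4167.

T² ≈ 20.4167


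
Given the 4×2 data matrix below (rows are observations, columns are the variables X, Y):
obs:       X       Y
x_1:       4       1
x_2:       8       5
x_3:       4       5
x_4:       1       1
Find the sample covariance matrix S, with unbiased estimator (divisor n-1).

Step 1 — column means:
  mean(X) = (4 + 8 + 4 + 1) / 4 = 17/4 = 4.25
  mean(Y) = (1 + 5 + 5 + 1) / 4 = 12/4 = 3

Step 2 — sample covariance S[i,j] = (1/(n-1)) · Σ_k (x_{k,i} - mean_i) · (x_{k,j} - mean_j), with n-1 = 3.
  S[X,X] = ((-0.25)·(-0.25) + (3.75)·(3.75) + (-0.25)·(-0.25) + (-3.25)·(-3.25)) / 3 = 24.75/3 = 8.25
  S[X,Y] = ((-0.25)·(-2) + (3.75)·(2) + (-0.25)·(2) + (-3.25)·(-2)) / 3 = 14/3 = 4.6667
  S[Y,Y] = ((-2)·(-2) + (2)·(2) + (2)·(2) + (-2)·(-2)) / 3 = 16/3 = 5.3333

S is symmetric (S[j,i] = S[i,j]). Assembling:

S = [[8.25, 4.6667],
 [4.6667, 5.3333]]


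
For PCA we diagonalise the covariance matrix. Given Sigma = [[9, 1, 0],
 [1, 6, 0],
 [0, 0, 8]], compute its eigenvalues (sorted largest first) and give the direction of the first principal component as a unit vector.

Step 1 — characteristic polynomial p(λ) = det(λI - Sigma) = λ³ - tr·λ² + c_1·λ - det, where tr = trace, c_1 = sum of the principal 2×2 minors, det = det(Sigma):
  tr = 9 + 6 + 8 = 23,
  c_1 = (9·6 - (1)²) + (9·8 - (0)²) + (6·8 - (0)²) = 53 + 72 + 48 = 173,
  det = 9·(6·8 - (0)²) - (1)·((1)·8 - (0)·(0)) + (0)·((1)·(0) - 6·(0)) = 9·(48) - (1)·(8) + (0)·(0) = 424.
  So p(λ) = λ³ - 23λ² + 173λ - 424.
Step 2 — look for an integer root (rational root theorem: any rational root is an integer divisor of 424). Testing λ = 8:
  p(8) = 512 - 1472 + 1384 - 424 = 0  ✓
  Dividing out (λ - 8): p(λ) = (λ - 8)(λ² - 15λ + 53).
Step 3 — remaining eigenvalues from the quadratic λ² - 15λ + 53 = 0:
  Δ = 15² - 4·53 = 225 - 212 = 13,  λ = (15 ± √13)/2 = (15 ± 3.6056)/2 ≈ 9.3028 or 5.6972.
  Sorted: λ_1 = 9.3028,  λ_2 = 8,  λ_3 = 5.6972  (check: sum = 23 = tr ✓).

Step 4 — unit eigenvector for λ_1 ≈ 9.3028: v spans the null space of (Sigma - λ_1 I), whose rows are
  r_1 = (-0.3028, 1, 0),  r_2 = (1, -3.3028, 0),  r_3 = (0, 0, -1.3028).
  v is orthogonal to every row, so take v ∝ r_1 × r_3 = ((1)·(-1.3028) - (0)·(0), (0)·(0) - (-0.3028)·(-1.3028), (-0.3028)·(0) - (1)·(0)) ≈ (-1.3028, -0.3944, 0).
  Rescale (multiply by -1 so the first nonzero entry is positive): u = (1.3028, 0.3944, 0).
  ||u|| = √((1.3028)² + (0.3944)² + (0)²) = √(1.8528) ≈ 1.3612,  v_1 = u/||u|| ≈ (0.9571, 0.2898, 0) (||v_1|| = 1).

λ_1 = 9.3028,  λ_2 = 8,  λ_3 = 5.6972;  v_1 ≈ (0.9571, 0.2898, 0)


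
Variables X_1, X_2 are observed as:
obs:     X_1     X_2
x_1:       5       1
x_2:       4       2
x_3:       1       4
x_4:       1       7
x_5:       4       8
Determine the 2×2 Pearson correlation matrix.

Step 1 — column means:
  mean(X_1) = (5 + 4 + 1 + 1 + 4) / 5 = 15/5 = 3
  mean(X_2) = (1 + 2 + 4 + 7 + 8) / 5 = 22/5 = 4.4

Step 2 — sample variances and covariances s[i,j] = (1/(n-1)) · Σ_k (x_{k,i} - mean_i) · (x_{k,j} - mean_j), with n-1 = 4:
  s[X_1,X_1] = ((2)·(2) + (1)·(1) + (-2)·(-2) + (-2)·(-2) + (1)·(1)) / 4 = 14/4 = 3.5
  s[X_1,X_2] = ((2)·(-3.4) + (1)·(-2.4) + (-2)·(-0.4) + (-2)·(2.6) + (1)·(3.6)) / 4 = -10/4 = -2.5
  s[X_2,X_2] = ((-3.4)·(-3.4) + (-2.4)·(-2.4) + (-0.4)·(-0.4) + (2.6)·(2.6) + (3.6)·(3.6)) / 4 = 37.2/4 = 9.3
  Sample standard deviations s_i = √(s[i,i]):
  s(X_1) = √(3.5) = 1.8708
  s(X_2) = √(9.3) = 3.0496

Step 3 — r_{ij} = s_{ij} / (s_i · s_j):
  r[X_1,X_1] = 1 (diagonal).
  r[X_1,X_2] = -2.5 / (1.8708 · 3.0496) = -2.5 / 5.7053 = -0.4382
  r[X_2,X_2] = 1 (diagonal).

R is symmetric with unit diagonal. Assembling:

R = [[1, -0.4382],
 [-0.4382, 1]]


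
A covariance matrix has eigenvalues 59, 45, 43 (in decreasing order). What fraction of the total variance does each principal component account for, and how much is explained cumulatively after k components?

Step 1 — total variance = trace(Sigma) = Σ λ_i = 59 + 45 + 43 = 147.

Step 2 — fraction explained by component i = λ_i / Σ λ:
  PC1: 59/147 = 0.4014
  PC2: 45/147 = 0.3061
  PC3: 43/147 = 0.2925

Step 3 — cumulative fraction after k components = (λ_1 + ... + λ_k) / Σ λ:
  k = 1: 59/147 = 0.4014
  k = 2: (59 + 45)/147 = 104/147 = 0.7075
  k = 3: (59 + 45 + 43)/147 = 147/147 = 1

Summary (fraction, with percent):

explained: PC1 0.4014 (40.14%), PC2 0.3061 (30.61%), PC3 0.2925 (29.25%);  cumulative: 0.4014, 0.7075, 1


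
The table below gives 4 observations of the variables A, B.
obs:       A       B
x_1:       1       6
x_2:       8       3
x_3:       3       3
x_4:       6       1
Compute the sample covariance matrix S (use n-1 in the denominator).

Step 1 — column means:
  mean(A) = (1 + 8 + 3 + 6) / 4 = 18/4 = 4.5
  mean(B) = (6 + 3 + 3 + 1) / 4 = 13/4 = 3.25

Step 2 — sample covariance S[i,j] = (1/(n-1)) · Σ_k (x_{k,i} - mean_i) · (x_{k,j} - mean_j), with n-1 = 3.
  S[A,A] = ((-3.5)·(-3.5) + (3.5)·(3.5) + (-1.5)·(-1.5) + (1.5)·(1.5)) / 3 = 29/3 = 9.6667
  S[A,B] = ((-3.5)·(2.75) + (3.5)·(-0.25) + (-1.5)·(-0.25) + (1.5)·(-2.25)) / 3 = -13.5/3 = -4.5
  S[B,B] = ((2.75)·(2.75) + (-0.25)·(-0.25) + (-0.25)·(-0.25) + (-2.25)·(-2.25)) / 3 = 12.75/3 = 4.25

S is symmetric (S[j,i] = S[i,j]). Assembling:

S = [[9.6667, -4.5],
 [-4.5, 4.25]]


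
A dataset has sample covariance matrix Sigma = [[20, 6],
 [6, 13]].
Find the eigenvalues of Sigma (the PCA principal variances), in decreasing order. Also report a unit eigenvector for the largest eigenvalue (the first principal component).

Step 1 — characteristic polynomial of 2×2 Sigma:
  det(Sigma - λI) = λ² - trace · λ + det = 0.
  trace = 20 + 13 = 33, det = 20·13 - (6)² = 224.
Step 2 — discriminant:
  Δ = trace² - 4·det = 1089 - 896 = 193.
Step 3 — eigenvalues:
  λ = (trace ± √Δ)/2 = (33 ± 13.8924)/2,
  λ_1 = 23.4462,  λ_2 = 9.5538.

Step 4 — unit eigenvector for λ_1: solve (Sigma - λ_1 I)v = 0. First row:
  (20 - 23.4462)·v_x + (6)·v_y = 0, i.e. (-3.4462)·v_x + (6)·v_y = 0,
  so v ∝ (b, λ_1 - a) = (6, 3.4462) = u.
  ||u|| = √((6)² + (3.4462)²) = √(47.8764) ≈ 6.9193,
  v_1 = u/||u|| ≈ (0.8671, 0.4981) (||v_1|| = 1).

λ_1 = 23.4462,  λ_2 = 9.5538;  v_1 ≈ (0.8671, 0.4981)


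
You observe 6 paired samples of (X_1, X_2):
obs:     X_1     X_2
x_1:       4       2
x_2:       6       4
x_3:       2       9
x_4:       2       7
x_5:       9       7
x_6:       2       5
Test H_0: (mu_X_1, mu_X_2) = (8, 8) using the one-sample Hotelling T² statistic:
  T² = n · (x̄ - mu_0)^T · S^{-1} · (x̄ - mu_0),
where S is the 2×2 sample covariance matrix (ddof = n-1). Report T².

Step 1 — sample mean vector:
  mean(X_1) = (4 + 6 + 2 + 2 + 9 + 2) / 6 = 25/6 = 4.1667
  mean(X_2) = (2 + 4 + 9 + 7 + 7 + 5) / 6 = 34/6 = 5.6667
  x̄ = (4.1667, 5.6667),  deviation x̄ - mu_0 = (4.1667, 5.6667) - (8, 8) = (-3.8333, -2.3333).

Step 2 — sample covariance matrix, S[i,j] = (1/(n-1)) · Σ_k (x_{k,i} - mean_i) · (x_{k,j} - mean_j), divisor n-1 = 5:
  S[X_1,X_1] = ((-0.1667)·(-0.1667) + (1.8333)·(1.8333) + (-2.1667)·(-2.1667) + (-2.1667)·(-2.1667) + (4.8333)·(4.8333) + (-2.1667)·(-2.1667)) / 5 = 40.8333/5 = 8.1667
  S[X_1,X_2] = ((-0.1667)·(-3.6667) + (1.8333)·(-1.6667) + (-2.1667)·(3.3333) + (-2.1667)·(1.3333) + (4.8333)·(1.3333) + (-2.1667)·(-0.6667)) / 5 = -4.6667/5 = -0.9333
  S[X_2,X_2] = ((-3.6667)·(-3.6667) + (-1.6667)·(-1.6667) + (3.3333)·(3.3333) + (1.3333)·(1.3333) + (1.3333)·(1.3333) + (-0.6667)·(-0.6667)) / 5 = 31.3333/5 = 6.2667
  S = [[8.1667, -0.9333],
 [-0.9333, 6.2667]].

Step 3 — invert S. det(S) = 8.1667·6.2667 - (-0.9333)² = 50.3067.
  S^{-1} = (1/det) · [[d, -b], [-b, a]] = [[0.1246, 0.0186],
 [0.0186, 0.1623]].

Step 4 — quadratic form (x̄ - mu_0)^T · S^{-1} · (x̄ - mu_0):
  S^{-1} · (x̄ - mu_0) = (-0.5208, -0.4499),
  (x̄ - mu_0)^T · [...] = (-3.8333)·(-0.5208) + (-2.3333)·(-0.4499) = 3.0462.

Step 5 — scale by n: T² = 6 · 3.0462 = 18.2772.

T² ≈ 18.2772


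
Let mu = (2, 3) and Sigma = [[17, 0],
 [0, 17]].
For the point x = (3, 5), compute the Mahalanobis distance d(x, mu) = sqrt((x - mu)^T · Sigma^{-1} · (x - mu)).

Step 1 — centre the observation: (x - mu) = (1, 2).

Step 2 — invert Sigma. det(Sigma) = 17·17 - (0)² = 289.
  Sigma^{-1} = (1/det) · [[d, -b], [-b, a]] = [[0.0588, 0],
 [0, 0.0588]].

Step 3 — form the quadratic (x - mu)^T · Sigma^{-1} · (x - mu):
  Sigma^{-1} · (x - mu) = (0.0588, 0.1176).
  (x - mu)^T · [Sigma^{-1} · (x - mu)] = (1)·(0.0588) + (2)·(0.1176) = 0.2941.

Step 4 — take square root: d = √(0.2941) ≈ 0.5423.

d(x, mu) = √(0.2941) ≈ 0.5423


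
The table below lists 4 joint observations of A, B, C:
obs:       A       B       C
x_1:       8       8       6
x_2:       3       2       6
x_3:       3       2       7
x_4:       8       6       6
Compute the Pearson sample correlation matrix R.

Step 1 — column means:
  mean(A) = (8 + 3 + 3 + 8) / 4 = 22/4 = 5.5
  mean(B) = (8 + 2 + 2 + 6) / 4 = 18/4 = 4.5
  mean(C) = (6 + 6 + 7 + 6) / 4 = 25/4 = 6.25

Step 2 — sample variances and covariances s[i,j] = (1/(n-1)) · Σ_k (x_{k,i} - mean_i) · (x_{k,j} - mean_j), with n-1 = 3:
  s[A,A] = ((2.5)·(2.5) + (-2.5)·(-2.5) + (-2.5)·(-2.5) + (2.5)·(2.5)) / 3 = 25/3 = 8.3333
  s[A,B] = ((2.5)·(3.5) + (-2.5)·(-2.5) + (-2.5)·(-2.5) + (2.5)·(1.5)) / 3 = 25/3 = 8.3333
  s[A,C] = ((2.5)·(-0.25) + (-2.5)·(-0.25) + (-2.5)·(0.75) + (2.5)·(-0.25)) / 3 = -2.5/3 = -0.8333
  s[B,B] = ((3.5)·(3.5) + (-2.5)·(-2.5) + (-2.5)·(-2.5) + (1.5)·(1.5)) / 3 = 27/3 = 9
  s[B,C] = ((3.5)·(-0.25) + (-2.5)·(-0.25) + (-2.5)·(0.75) + (1.5)·(-0.25)) / 3 = -2.5/3 = -0.8333
  s[C,C] = ((-0.25)·(-0.25) + (-0.25)·(-0.25) + (0.75)·(0.75) + (-0.25)·(-0.25)) / 3 = 0.75/3 = 0.25
  Sample standard deviations s_i = √(s[i,i]):
  s(A) = √(8.3333) = 2.8868
  s(B) = √(9) = 3
  s(C) = √(0.25) = 0.5

Step 3 — r_{ij} = s_{ij} / (s_i · s_j):
  r[A,A] = 1 (diagonal).
  r[A,B] = 8.3333 / (2.8868 · 3) = 8.3333 / 8.6603 = 0.9623
  r[A,C] = -0.8333 / (2.8868 · 0.5) = -0.8333 / 1.4434 = -0.5774
  r[B,B] = 1 (diagonal).
  r[B,C] = -0.8333 / (3 · 0.5) = -0.8333 / 1.5 = -0.5556
  r[C,C] = 1 (diagonal).

R is symmetric with unit diagonal. Assembling:

R = [[1, 0.9623, -0.5774],
 [0.9623, 1, -0.5556],
 [-0.5774, -0.5556, 1]]


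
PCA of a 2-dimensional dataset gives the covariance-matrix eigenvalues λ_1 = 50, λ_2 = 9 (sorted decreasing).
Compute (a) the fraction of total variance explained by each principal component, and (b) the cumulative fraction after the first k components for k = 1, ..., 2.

Step 1 — total variance = trace(Sigma) = Σ λ_i = 50 + 9 = 59.

Step 2 — fraction explained by component i = λ_i / Σ λ:
  PC1: 50/59 = 0.8475
  PC2: 9/59 = 0.1525

Step 3 — cumulative fraction after k components = (λ_1 + ... + λ_k) / Σ λ:
  k = 1: 50/59 = 0.8475
  k = 2: (50 + 9)/59 = 59/59 = 1

Summary (fraction, with percent):

explained: PC1 0.8475 (84.75%), PC2 0.1525 (15.25%);  cumulative: 0.8475, 1


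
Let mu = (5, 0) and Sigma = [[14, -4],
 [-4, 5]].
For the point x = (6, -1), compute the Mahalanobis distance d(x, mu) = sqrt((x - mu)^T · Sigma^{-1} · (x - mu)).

Step 1 — centre the observation: (x - mu) = (1, -1).

Step 2 — invert Sigma. det(Sigma) = 14·5 - (-4)² = 54.
  Sigma^{-1} = (1/det) · [[d, -b], [-b, a]] = [[0.0926, 0.0741],
 [0.0741, 0.2593]].

Step 3 — form the quadratic (x - mu)^T · Sigma^{-1} · (x - mu):
  Sigma^{-1} · (x - mu) = (0.0185, -0.1852).
  (x - mu)^T · [Sigma^{-1} · (x - mu)] = (1)·(0.0185) + (-1)·(-0.1852) = 0.2037.

Step 4 — take square root: d = √(0.2037) ≈ 0.4513.

d(x, mu) = √(0.2037) ≈ 0.4513


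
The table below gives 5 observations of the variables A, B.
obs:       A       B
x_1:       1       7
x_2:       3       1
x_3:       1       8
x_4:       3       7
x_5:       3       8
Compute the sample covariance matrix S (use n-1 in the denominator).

Step 1 — column means:
  mean(A) = (1 + 3 + 1 + 3 + 3) / 5 = 11/5 = 2.2
  mean(B) = (7 + 1 + 8 + 7 + 8) / 5 = 31/5 = 6.2

Step 2 — sample covariance S[i,j] = (1/(n-1)) · Σ_k (x_{k,i} - mean_i) · (x_{k,j} - mean_j), with n-1 = 4.
  S[A,A] = ((-1.2)·(-1.2) + (0.8)·(0.8) + (-1.2)·(-1.2) + (0.8)·(0.8) + (0.8)·(0.8)) / 4 = 4.8/4 = 1.2
  S[A,B] = ((-1.2)·(0.8) + (0.8)·(-5.2) + (-1.2)·(1.8) + (0.8)·(0.8) + (0.8)·(1.8)) / 4 = -5.2/4 = -1.3
  S[B,B] = ((0.8)·(0.8) + (-5.2)·(-5.2) + (1.8)·(1.8) + (0.8)·(0.8) + (1.8)·(1.8)) / 4 = 34.8/4 = 8.7

S is symmetric (S[j,i] = S[i,j]). Assembling:

S = [[1.2, -1.3],
 [-1.3, 8.7]]


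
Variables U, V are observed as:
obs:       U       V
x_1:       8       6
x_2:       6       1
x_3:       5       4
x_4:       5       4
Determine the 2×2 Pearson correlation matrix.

Step 1 — column means:
  mean(U) = (8 + 6 + 5 + 5) / 4 = 24/4 = 6
  mean(V) = (6 + 1 + 4 + 4) / 4 = 15/4 = 3.75

Step 2 — sample variances and covariances s[i,j] = (1/(n-1)) · Σ_k (x_{k,i} - mean_i) · (x_{k,j} - mean_j), with n-1 = 3:
  s[U,U] = ((2)·(2) + (0)·(0) + (-1)·(-1) + (-1)·(-1)) / 3 = 6/3 = 2
  s[U,V] = ((2)·(2.25) + (0)·(-2.75) + (-1)·(0.25) + (-1)·(0.25)) / 3 = 4/3 = 1.3333
  s[V,V] = ((2.25)·(2.25) + (-2.75)·(-2.75) + (0.25)·(0.25) + (0.25)·(0.25)) / 3 = 12.75/3 = 4.25
  Sample standard deviations s_i = √(s[i,i]):
  s(U) = √(2) = 1.4142
  s(V) = √(4.25) = 2.0616

Step 3 — r_{ij} = s_{ij} / (s_i · s_j):
  r[U,U] = 1 (diagonal).
  r[U,V] = 1.3333 / (1.4142 · 2.0616) = 1.3333 / 2.9155 = 0.4573
  r[V,V] = 1 (diagonal).

R is symmetric with unit diagonal. Assembling:

R = [[1, 0.4573],
 [0.4573, 1]]


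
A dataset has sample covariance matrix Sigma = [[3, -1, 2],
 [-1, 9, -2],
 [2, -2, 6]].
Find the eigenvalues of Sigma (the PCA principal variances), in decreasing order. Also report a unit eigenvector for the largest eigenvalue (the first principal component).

Step 1 — characteristic polynomial p(λ) = det(λI - Sigma) = λ³ - tr·λ² + c_1·λ - det, where tr = trace, c_1 = sum of the principal 2×2 minors, det = det(Sigma):
  tr = 3 + 9 + 6 = 18,
  c_1 = (3·9 - (-1)²) + (3·6 - (2)²) + (9·6 - (-2)²) = 26 + 14 + 50 = 90,
  det = 3·(9·6 - (-2)²) - (-1)·((-1)·6 - (-2)·(2)) + (2)·((-1)·(-2) - 9·(2)) = 3·(50) - (-1)·(-2) + (2)·(-16) = 116.
  So p(λ) = λ³ - 18λ² + 90λ - 116.
Step 2 — look for an integer root (rational root theorem: any rational root is an integer divisor of 116). Testing λ = 2:
  p(2) = 8 - 72 + 180 - 116 = 0  ✓
  Dividing out (λ - 2): p(λ) = (λ - 2)(λ² - 16λ + 58).
Step 3 — remaining eigenvalues from the quadratic λ² - 16λ + 58 = 0:
  Δ = 16² - 4·58 = 256 - 232 = 24,  λ = (16 ± √24)/2 = (16 ± 4.899)/2 ≈ 10.4495 or 5.5505.
  Sorted: λ_1 = 10.4495,  λ_2 = 5.5505,  λ_3 = 2  (check: sum = 18 = tr ✓).

Step 4 — unit eigenvector for λ_1 ≈ 10.4495: v spans the null space of (Sigma - λ_1 I), whose rows are
  r_1 = (-7.4495, -1, 2),  r_2 = (-1, -1.4495, -2),  r_3 = (2, -2, -4.4495).
  v is orthogonal to every row, so take v ∝ r_1 × r_2 = ((-1)·(-2) - (2)·(-1.4495), (2)·(-1) - (-7.4495)·(-2), (-7.4495)·(-1.4495) - (-1)·(-1)) ≈ (4.899, -16.899, 9.798).
  Let u = (4.899, -16.899, 9.798).
  ||u|| = √((4.899)² + (-16.899)² + (9.798)²) = √(405.5755) ≈ 20.1389,  v_1 = u/||u|| ≈ (0.2433, -0.8391, 0.4865) (||v_1|| = 1).

λ_1 = 10.4495,  λ_2 = 5.5505,  λ_3 = 2;  v_1 ≈ (0.2433, -0.8391, 0.4865)


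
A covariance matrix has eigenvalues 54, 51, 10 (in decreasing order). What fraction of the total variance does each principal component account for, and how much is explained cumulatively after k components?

Step 1 — total variance = trace(Sigma) = Σ λ_i = 54 + 51 + 10 = 115.

Step 2 — fraction explained by component i = λ_i / Σ λ:
  PC1: 54/115 = 0.4696
  PC2: 51/115 = 0.4435
  PC3: 10/115 = 0.087

Step 3 — cumulative fraction after k components = (λ_1 + ... + λ_k) / Σ λ:
  k = 1: 54/115 = 0.4696
  k = 2: (54 + 51)/115 = 105/115 = 0.913
  k = 3: (54 + 51 + 10)/115 = 115/115 = 1

Summary (fraction, with percent):

explained: PC1 0.4696 (46.96%), PC2 0.4435 (44.35%), PC3 0.087 (8.7%);  cumulative: 0.4696, 0.913, 1
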